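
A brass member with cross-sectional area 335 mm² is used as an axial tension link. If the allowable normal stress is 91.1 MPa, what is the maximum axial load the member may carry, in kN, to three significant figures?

P_max = σ_allow · A = 91.1 · 335 = 30520 N = 30.52 kN.

30.5 kN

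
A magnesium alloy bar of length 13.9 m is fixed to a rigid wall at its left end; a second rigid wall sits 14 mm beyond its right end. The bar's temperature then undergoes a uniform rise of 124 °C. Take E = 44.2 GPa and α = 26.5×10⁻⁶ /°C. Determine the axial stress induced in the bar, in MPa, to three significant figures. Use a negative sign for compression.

-101 MPa

Free thermal expansion αLΔT = 26.5e-6 · 13900 · 124 = 45.68 mm.
The walls engage after the gap closes; constrained expansion = 45.68 − 14 = 31.68 mm.
The walls impose strain ε = −(31.68)/13900 = -2.2788e-03; σ = Eε = 44200 · -2.2788e-03 = -100.7 MPa.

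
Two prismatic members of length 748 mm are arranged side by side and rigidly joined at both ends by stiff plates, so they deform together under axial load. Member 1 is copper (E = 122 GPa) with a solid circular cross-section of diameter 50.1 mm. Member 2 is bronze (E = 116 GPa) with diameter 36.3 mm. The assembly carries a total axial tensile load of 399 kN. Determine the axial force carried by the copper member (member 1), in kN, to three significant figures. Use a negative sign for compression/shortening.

266 kN

A_1 = 1971 mm².
A_2 = 1035 mm².
Equal strain + equilibrium ⇒ each member carries load in proportion to AE: A₁E₁ = 240500000 N, A₂E₂ = 120000000 N, ΣAE = 360600000 N.
F₁ = P·A₁E₁/ΣAE = 399000·240500000/360600000 = 266100 N.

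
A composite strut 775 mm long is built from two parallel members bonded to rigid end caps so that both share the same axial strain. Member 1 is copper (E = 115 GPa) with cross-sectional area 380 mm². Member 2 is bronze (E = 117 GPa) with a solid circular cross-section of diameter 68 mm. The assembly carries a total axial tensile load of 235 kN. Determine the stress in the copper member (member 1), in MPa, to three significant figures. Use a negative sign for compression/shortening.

57.7 MPa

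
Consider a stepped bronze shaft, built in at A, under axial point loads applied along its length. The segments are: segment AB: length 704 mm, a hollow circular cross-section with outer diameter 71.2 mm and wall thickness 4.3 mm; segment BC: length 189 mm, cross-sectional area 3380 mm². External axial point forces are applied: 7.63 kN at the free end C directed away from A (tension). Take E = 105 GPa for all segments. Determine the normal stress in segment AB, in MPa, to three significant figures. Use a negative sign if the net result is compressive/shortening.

Internal axial forces (sectioning from the free end, tension +): N_BC = 7.63 kN, N_AB = 7.63 kN.
A_AB = 903.7 mm².
σ_AB = N_AB/A_AB = 7630/903.7 = 8.443 MPa.

8.44 MPa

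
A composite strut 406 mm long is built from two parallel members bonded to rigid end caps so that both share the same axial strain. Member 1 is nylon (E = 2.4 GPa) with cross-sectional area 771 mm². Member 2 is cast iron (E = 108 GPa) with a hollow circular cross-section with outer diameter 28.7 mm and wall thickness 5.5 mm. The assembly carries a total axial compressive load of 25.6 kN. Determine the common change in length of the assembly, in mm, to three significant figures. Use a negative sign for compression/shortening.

-0.230 mm

A_2 = 400.9 mm².
Equal strain + equilibrium ⇒ each member carries load in proportion to AE: A₁E₁ = 1850000 N, A₂E₂ = 43290000 N, ΣAE = 45140000 N.
δ = PL/ΣAE = -25600·406/45140000 = -0.2302 mm.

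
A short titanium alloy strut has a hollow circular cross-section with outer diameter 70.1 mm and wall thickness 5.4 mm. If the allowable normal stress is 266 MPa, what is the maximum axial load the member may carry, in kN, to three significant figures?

292 kN

A = 1098 mm².
P_max = σ_allow · A = 266 · 1098 = 292000 N = 292 kN.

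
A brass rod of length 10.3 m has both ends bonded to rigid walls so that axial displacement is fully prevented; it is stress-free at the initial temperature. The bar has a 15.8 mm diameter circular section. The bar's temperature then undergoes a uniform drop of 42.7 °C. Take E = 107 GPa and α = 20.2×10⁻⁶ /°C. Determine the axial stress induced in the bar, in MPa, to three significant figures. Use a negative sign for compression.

Free thermal expansion αLΔT = 20.2e-6 · 10300 · -42.7 = -8.884 mm.
The walls impose strain ε = −(-8.884)/10300 = 8.6254e-04; σ = Eε = 107000 · 8.6254e-04 = 92.29 MPa.

92.3 MPa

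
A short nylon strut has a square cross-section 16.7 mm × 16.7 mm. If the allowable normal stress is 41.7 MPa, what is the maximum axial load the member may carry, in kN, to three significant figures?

A = 278.9 mm².
P_max = σ_allow · A = 41.7 · 278.9 = 11630 N = 11.63 kN.

11.6 kN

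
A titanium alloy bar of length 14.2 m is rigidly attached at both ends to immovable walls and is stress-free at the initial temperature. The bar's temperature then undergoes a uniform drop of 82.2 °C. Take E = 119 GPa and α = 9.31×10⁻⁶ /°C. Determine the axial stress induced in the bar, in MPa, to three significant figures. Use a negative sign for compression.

Free thermal expansion αLΔT = 9.31e-6 · 14200 · -82.2 = -10.87 mm.
The walls impose strain ε = −(-10.87)/14200 = 7.6528e-04; σ = Eε = 119000 · 7.6528e-04 = 91.07 MPa.

91.1 MPa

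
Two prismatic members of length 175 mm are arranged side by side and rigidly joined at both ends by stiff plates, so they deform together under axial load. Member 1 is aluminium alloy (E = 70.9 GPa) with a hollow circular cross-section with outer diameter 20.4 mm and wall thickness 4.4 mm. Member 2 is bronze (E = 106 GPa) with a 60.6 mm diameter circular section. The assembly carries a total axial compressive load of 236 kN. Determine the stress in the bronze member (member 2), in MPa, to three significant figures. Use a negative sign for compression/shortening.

A_1 = 221.2 mm².
A_2 = 2884 mm².
Equal strain + equilibrium ⇒ each member carries load in proportion to AE: A₁E₁ = 15680000 N, A₂E₂ = 305700000 N, ΣAE = 321400000 N.
σ₂ = P·E₂/ΣAE = -236000·106000/321400000 = -77.83 MPa.

-77.8 MPa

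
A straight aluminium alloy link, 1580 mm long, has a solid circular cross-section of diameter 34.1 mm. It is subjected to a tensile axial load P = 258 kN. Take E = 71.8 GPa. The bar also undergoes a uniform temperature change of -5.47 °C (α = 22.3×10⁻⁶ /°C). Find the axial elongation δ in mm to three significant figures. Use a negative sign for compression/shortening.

6.02 mm

A = 913.3 mm².
δ_mech = NL/(AE) = 258000·1580/(913.3·71800) = 6.217 mm.
δ_thermal = αLΔT = 22.3e-6·1580·-5.47 = -0.1927 mm.
δ = δ_mech + δ_thermal = 6.024 mm.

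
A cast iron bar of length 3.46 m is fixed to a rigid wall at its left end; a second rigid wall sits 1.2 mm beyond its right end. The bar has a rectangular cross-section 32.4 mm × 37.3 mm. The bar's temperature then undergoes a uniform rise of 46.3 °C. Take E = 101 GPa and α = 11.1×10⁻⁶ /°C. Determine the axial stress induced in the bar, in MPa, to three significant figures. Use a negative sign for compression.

Free thermal expansion αLΔT = 11.1e-6 · 3460 · 46.3 = 1.778 mm.
The walls engage after the gap closes; constrained expansion = 1.778 − 1.2 = 0.5782 mm.
The walls impose strain ε = −(0.5782)/3460 = -1.6711e-04; σ = Eε = 101000 · -1.6711e-04 = -16.88 MPa.

-16.9 MPa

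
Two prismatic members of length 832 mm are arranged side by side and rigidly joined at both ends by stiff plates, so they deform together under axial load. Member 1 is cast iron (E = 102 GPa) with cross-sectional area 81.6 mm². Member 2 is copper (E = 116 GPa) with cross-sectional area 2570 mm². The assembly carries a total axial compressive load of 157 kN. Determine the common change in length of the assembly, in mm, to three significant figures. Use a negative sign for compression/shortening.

-0.426 mm

Equal strain + equilibrium ⇒ each member carries load in proportion to AE: A₁E₁ = 8323000 N, A₂E₂ = 298100000 N, ΣAE = 306400000 N.
δ = PL/ΣAE = -157000·832/306400000 = -0.4263 mm.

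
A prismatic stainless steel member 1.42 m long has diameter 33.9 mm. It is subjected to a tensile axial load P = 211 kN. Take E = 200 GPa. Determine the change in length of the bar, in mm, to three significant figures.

1.66 mm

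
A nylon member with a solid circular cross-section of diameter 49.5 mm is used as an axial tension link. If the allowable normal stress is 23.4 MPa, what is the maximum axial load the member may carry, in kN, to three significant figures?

A = 1924 mm².
P_max = σ_allow · A = 23.4 · 1924 = 45030 N = 45.03 kN.

45.0 kN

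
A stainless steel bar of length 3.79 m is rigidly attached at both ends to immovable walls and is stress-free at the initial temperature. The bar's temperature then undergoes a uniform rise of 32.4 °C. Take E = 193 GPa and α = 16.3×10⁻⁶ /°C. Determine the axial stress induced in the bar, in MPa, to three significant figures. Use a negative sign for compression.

-102 MPa

Free thermal expansion αLΔT = 16.3e-6 · 3790 · 32.4 = 2.002 mm.
The walls impose strain ε = −(2.002)/3790 = -5.2812e-04; σ = Eε = 193000 · -5.2812e-04 = -101.9 MPa.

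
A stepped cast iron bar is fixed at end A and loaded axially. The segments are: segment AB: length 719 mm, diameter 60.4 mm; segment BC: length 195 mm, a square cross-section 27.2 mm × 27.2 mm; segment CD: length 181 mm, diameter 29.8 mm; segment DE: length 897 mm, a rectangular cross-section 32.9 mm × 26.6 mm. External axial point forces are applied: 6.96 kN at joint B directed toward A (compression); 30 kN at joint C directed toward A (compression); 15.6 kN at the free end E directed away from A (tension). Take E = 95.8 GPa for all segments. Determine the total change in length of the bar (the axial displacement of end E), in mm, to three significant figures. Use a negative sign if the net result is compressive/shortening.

0.114 mm

Internal axial forces (sectioning from the free end, tension +): N_DE = 15.6 kN, N_CD = 15.6 kN, N_BC = -14.4 kN, N_AB = -21.36 kN.
A_AB = 2865 mm².
A_BC = 739.8 mm².
A_CD = 697.5 mm².
A_DE = 875.1 mm².
δ_AB = -21360·719/(2865·95800) = -0.05595 mm
δ_BC = -14400·195/(739.8·95800) = -0.03962 mm
δ_CD = 15600·181/(697.5·95800) = 0.04226 mm
δ_DE = 15600·897/(875.1·95800) = 0.1669 mm
δ = Σδ_i = 0.1136 mm.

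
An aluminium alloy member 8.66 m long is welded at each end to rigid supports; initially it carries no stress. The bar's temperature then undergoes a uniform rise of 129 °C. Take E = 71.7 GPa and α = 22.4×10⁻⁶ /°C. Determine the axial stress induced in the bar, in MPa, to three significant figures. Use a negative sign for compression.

Free thermal expansion αLΔT = 22.4e-6 · 8660 · 129 = 25.02 mm.
The walls impose strain ε = −(25.02)/8660 = -2.8896e-03; σ = Eε = 71700 · -2.8896e-03 = -207.2 MPa.

-207 MPa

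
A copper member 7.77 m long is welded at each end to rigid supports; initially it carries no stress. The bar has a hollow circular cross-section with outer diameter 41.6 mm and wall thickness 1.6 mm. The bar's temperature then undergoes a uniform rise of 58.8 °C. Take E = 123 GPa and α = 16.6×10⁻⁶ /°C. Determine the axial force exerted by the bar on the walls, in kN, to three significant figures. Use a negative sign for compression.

Free thermal expansion αLΔT = 16.6e-6 · 7770 · 58.8 = 7.584 mm.
The walls impose strain ε = −(7.584)/7770 = -9.7608e-04; σ = Eε = 123000 · -9.7608e-04 = -120.1 MPa.
Wall reaction R = σ·A = -120.1·201.1 = -24140 N = -24.14 kN.

-24.1 kN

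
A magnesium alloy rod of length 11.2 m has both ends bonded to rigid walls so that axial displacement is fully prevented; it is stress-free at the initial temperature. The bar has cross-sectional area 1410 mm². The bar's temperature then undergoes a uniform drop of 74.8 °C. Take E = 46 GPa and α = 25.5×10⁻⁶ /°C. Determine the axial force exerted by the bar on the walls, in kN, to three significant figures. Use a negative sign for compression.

124 kN

Free thermal expansion αLΔT = 25.5e-6 · 11200 · -74.8 = -21.36 mm.
The walls impose strain ε = −(-21.36)/11200 = 1.9074e-03; σ = Eε = 46000 · 1.9074e-03 = 87.74 MPa.
Wall reaction R = σ·A = 87.74·1410 = 123700 N = 123.7 kN.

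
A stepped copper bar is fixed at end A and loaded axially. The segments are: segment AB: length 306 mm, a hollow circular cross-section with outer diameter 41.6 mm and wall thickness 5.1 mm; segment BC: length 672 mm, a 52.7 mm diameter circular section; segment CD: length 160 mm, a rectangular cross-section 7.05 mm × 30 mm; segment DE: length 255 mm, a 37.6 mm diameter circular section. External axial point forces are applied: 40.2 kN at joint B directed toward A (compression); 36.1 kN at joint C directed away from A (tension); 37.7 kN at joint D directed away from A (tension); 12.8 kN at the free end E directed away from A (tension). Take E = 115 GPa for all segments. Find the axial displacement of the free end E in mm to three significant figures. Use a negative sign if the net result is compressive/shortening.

0.801 mm

Internal axial forces (sectioning from the free end, tension +): N_DE = 12.8 kN, N_CD = 50.5 kN, N_BC = 86.6 kN, N_AB = 46.4 kN.
A_AB = 584.8 mm².
A_BC = 2181 mm².
A_CD = 211.5 mm².
A_DE = 1110 mm².
δ_AB = 46400·306/(584.8·115000) = 0.2111 mm
δ_BC = 86600·672/(2181·115000) = 0.232 mm
δ_CD = 50500·160/(211.5·115000) = 0.3322 mm
δ_DE = 12800·255/(1110·115000) = 0.02556 mm
δ = Σδ_i = 0.8009 mm.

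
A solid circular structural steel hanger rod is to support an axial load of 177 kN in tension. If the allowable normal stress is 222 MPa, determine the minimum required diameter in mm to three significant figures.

Required area A ≥ P/σ_allow = 177000/222 = 797.3 mm².
For a solid circular section, d ≥ √(4A/π) = 31.86 mm.

31.9 mm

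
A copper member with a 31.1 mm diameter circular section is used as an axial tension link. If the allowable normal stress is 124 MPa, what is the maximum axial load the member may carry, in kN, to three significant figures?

94.2 kN

A = 759.6 mm².
P_max = σ_allow · A = 124 · 759.6 = 94200 N = 94.2 kN.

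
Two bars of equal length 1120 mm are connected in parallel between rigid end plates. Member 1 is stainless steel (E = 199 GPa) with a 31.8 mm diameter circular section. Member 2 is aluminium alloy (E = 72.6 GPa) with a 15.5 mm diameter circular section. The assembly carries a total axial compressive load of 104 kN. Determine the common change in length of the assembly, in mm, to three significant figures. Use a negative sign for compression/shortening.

-0.678 mm

A_1 = 794.2 mm².
A_2 = 188.7 mm².
Equal strain + equilibrium ⇒ each member carries load in proportion to AE: A₁E₁ = 158100000 N, A₂E₂ = 13700000 N, ΣAE = 171800000 N.
δ = PL/ΣAE = -104000·1120/171800000 = -0.6782 mm.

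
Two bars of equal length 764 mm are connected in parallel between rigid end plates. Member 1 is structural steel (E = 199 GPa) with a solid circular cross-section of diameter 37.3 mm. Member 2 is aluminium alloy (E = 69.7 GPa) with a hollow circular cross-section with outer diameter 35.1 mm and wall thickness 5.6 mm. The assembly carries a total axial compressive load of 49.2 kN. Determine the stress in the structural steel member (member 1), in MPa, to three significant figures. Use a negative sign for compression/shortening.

-38.6 MPa

A_1 = 1093 mm².
A_2 = 519 mm².
Equal strain + equilibrium ⇒ each member carries load in proportion to AE: A₁E₁ = 217500000 N, A₂E₂ = 36170000 N, ΣAE = 253600000 N.
σ₁ = P·E₁/ΣAE = -49200·199000/253600000 = -38.6 MPa.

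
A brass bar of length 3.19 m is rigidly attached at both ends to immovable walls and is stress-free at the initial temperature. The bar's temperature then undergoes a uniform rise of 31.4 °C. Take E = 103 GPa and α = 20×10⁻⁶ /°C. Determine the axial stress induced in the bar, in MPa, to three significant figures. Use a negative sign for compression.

Free thermal expansion αLΔT = 20e-6 · 3190 · 31.4 = 2.003 mm.
The walls impose strain ε = −(2.003)/3190 = -6.2800e-04; σ = Eε = 103000 · -6.2800e-04 = -64.68 MPa.

-64.7 MPa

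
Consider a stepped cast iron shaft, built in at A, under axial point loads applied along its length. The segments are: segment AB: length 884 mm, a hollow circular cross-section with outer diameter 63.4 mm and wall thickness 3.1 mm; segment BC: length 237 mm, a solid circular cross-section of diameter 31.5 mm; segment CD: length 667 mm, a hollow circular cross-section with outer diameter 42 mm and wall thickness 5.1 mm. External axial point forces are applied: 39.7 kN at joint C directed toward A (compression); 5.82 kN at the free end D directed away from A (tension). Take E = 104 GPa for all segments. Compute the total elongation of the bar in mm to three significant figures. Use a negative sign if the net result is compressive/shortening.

-0.526 mm

Internal axial forces (sectioning from the free end, tension +): N_CD = 5.82 kN, N_BC = -33.88 kN, N_AB = -33.88 kN.
A_AB = 587.3 mm².
A_BC = 779.3 mm².
A_CD = 591.2 mm².
δ_AB = -33880·884/(587.3·104000) = -0.4904 mm
δ_BC = -33880·237/(779.3·104000) = -0.09907 mm
δ_CD = 5820·667/(591.2·104000) = 0.06313 mm
δ = Σδ_i = -0.5263 mm.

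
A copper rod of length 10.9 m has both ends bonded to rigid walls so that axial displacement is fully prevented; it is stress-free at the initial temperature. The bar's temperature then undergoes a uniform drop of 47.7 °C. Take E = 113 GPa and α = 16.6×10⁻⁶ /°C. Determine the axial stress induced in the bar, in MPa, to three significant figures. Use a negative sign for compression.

89.5 MPa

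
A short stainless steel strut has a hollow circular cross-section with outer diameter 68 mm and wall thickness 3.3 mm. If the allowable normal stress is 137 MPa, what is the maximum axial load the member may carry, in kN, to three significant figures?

A = 670.8 mm².
P_max = σ_allow · A = 137 · 670.8 = 91890 N = 91.89 kN.

91.9 kN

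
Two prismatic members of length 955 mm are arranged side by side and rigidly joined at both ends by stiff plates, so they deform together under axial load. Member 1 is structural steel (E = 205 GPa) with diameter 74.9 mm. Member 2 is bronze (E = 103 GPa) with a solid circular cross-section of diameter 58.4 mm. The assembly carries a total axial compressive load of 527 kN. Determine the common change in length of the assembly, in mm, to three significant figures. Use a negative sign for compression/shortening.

-0.427 mm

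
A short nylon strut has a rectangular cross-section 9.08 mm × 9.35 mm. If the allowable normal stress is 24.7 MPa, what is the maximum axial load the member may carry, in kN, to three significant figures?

2.10 kN

A = 84.9 mm².
P_max = σ_allow · A = 24.7 · 84.9 = 2097 N = 2.097 kN.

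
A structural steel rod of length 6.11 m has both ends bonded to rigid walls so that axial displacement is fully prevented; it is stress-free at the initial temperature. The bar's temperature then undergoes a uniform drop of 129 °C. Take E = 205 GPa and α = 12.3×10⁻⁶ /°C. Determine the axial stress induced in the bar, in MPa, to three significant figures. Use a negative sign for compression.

325 MPa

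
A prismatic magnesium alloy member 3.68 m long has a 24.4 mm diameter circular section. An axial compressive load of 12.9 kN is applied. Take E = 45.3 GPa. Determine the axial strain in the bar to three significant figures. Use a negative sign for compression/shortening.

-6.09e-04

A = 467.6 mm².
σ = N/A = -27.59 MPa; ε = σ/E = -27.59/45300 = -6.090e-04.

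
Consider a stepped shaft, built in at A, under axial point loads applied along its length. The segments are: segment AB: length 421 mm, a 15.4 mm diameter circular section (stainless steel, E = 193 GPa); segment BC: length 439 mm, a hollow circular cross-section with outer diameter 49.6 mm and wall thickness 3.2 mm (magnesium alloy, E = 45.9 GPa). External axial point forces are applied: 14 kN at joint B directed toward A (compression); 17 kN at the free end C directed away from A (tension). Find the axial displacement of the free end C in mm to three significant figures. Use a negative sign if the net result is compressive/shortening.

0.384 mm

Internal axial forces (sectioning from the free end, tension +): N_BC = 17 kN, N_AB = 3 kN.
A_AB = 186.3 mm².
A_BC = 466.5 mm².
δ_AB = 3000·421/(186.3·193000) = 0.03513 mm
δ_BC = 17000·439/(466.5·45900) = 0.3486 mm
δ = Σδ_i = 0.3837 mm.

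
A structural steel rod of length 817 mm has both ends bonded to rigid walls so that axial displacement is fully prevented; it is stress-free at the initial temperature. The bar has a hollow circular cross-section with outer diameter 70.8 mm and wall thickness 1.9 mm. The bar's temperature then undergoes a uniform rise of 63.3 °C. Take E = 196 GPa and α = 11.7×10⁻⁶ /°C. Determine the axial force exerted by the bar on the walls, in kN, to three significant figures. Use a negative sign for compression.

Free thermal expansion αLΔT = 11.7e-6 · 817 · 63.3 = 0.6051 mm.
The walls impose strain ε = −(0.6051)/817 = -7.4061e-04; σ = Eε = 196000 · -7.4061e-04 = -145.2 MPa.
Wall reaction R = σ·A = -145.2·411.3 = -59700 N = -59.7 kN.

-59.7 kN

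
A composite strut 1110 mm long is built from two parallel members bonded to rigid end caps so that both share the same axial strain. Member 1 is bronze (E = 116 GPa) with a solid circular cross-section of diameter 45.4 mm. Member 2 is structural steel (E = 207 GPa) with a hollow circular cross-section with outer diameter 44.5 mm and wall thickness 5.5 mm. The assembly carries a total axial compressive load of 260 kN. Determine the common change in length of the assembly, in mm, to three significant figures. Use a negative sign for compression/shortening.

A_1 = 1619 mm².
A_2 = 673.9 mm².
Equal strain + equilibrium ⇒ each member carries load in proportion to AE: A₁E₁ = 187800000 N, A₂E₂ = 139500000 N, ΣAE = 327300000 N.
δ = PL/ΣAE = -260000·1110/327300000 = -0.8818 mm.

-0.882 mm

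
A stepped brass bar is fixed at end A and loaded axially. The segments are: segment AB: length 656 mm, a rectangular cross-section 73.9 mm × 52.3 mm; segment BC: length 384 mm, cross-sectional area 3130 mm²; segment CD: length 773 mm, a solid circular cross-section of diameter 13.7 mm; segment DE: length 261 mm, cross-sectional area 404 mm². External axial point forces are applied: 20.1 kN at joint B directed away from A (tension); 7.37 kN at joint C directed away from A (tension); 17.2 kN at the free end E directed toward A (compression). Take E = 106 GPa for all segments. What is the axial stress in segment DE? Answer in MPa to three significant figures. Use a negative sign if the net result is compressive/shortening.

-42.6 MPa

Internal axial forces (sectioning from the free end, tension +): N_DE = -17.2 kN, N_CD = -17.2 kN, N_BC = -9.83 kN, N_AB = 10.27 kN.
σ_DE = N_DE/A_DE = -17200/404 = -42.57 MPa.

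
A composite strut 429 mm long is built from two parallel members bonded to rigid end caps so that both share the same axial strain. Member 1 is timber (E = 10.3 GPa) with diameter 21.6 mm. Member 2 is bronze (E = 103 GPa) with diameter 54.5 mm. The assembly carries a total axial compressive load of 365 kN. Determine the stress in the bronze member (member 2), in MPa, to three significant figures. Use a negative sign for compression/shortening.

A_1 = 366.4 mm².
A_2 = 2333 mm².
Equal strain + equilibrium ⇒ each member carries load in proportion to AE: A₁E₁ = 3774000 N, A₂E₂ = 240300000 N, ΣAE = 244100000 N.
σ₂ = P·E₂/ΣAE = -365000·103000/244100000 = -154 MPa.

-154 MPa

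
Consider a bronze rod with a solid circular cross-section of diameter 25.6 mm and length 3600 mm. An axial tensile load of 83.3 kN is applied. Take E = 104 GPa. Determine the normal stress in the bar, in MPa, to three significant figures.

A = 514.7 mm².
σ = N/A = 83300/514.7 = 161.8 MPa.

162 MPa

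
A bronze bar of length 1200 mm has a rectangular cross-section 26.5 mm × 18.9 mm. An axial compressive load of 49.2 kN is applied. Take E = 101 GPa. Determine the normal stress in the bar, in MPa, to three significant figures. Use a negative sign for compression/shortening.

A = 500.8 mm².
σ = N/A = -49200/500.8 = -98.23 MPa.

-98.2 MPa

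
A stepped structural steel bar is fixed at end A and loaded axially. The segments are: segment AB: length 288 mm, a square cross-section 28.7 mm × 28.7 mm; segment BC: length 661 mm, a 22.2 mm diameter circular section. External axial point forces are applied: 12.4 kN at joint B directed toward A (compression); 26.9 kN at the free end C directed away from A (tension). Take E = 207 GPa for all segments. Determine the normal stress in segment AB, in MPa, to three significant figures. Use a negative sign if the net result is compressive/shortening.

17.6 MPa

Internal axial forces (sectioning from the free end, tension +): N_BC = 26.9 kN, N_AB = 14.5 kN.
A_AB = 823.7 mm².
σ_AB = N_AB/A_AB = 14500/823.7 = 17.6 MPa.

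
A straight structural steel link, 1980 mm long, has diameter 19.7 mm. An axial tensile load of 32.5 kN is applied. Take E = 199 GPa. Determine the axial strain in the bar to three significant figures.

A = 304.8 mm².
σ = N/A = 106.6 MPa; ε = σ/E = 106.6/199000 = 5.358e-04.

5.36e-04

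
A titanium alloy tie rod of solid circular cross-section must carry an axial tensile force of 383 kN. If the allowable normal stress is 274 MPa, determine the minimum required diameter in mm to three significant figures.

42.2 mm

Required area A ≥ P/σ_allow = 383000/274 = 1398 mm².
For a solid circular section, d ≥ √(4A/π) = 42.19 mm.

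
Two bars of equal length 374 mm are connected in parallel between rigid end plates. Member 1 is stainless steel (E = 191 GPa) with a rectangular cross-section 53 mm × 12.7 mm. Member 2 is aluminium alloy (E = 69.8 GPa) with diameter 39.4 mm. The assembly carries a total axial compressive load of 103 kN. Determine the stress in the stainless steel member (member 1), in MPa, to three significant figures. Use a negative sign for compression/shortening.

-92.1 MPa

A_1 = 673.1 mm².
A_2 = 1219 mm².
Equal strain + equilibrium ⇒ each member carries load in proportion to AE: A₁E₁ = 128600000 N, A₂E₂ = 85100000 N, ΣAE = 213700000 N.
σ₁ = P·E₁/ΣAE = -103000·191000/213700000 = -92.07 MPa.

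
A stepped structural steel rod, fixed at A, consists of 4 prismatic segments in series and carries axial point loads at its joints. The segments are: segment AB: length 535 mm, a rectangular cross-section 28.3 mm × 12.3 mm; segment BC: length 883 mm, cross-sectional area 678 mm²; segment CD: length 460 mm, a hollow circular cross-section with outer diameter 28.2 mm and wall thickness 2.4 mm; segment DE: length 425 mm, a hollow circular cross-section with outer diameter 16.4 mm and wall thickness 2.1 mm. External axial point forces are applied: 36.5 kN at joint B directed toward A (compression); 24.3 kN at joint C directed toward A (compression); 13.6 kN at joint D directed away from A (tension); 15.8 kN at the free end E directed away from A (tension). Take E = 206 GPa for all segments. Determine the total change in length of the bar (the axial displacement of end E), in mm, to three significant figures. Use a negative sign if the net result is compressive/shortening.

0.481 mm

Internal axial forces (sectioning from the free end, tension +): N_DE = 15.8 kN, N_CD = 29.4 kN, N_BC = 5.1 kN, N_AB = -31.4 kN.
A_AB = 348.1 mm².
A_CD = 194.5 mm².
A_DE = 94.34 mm².
δ_AB = -31400·535/(348.1·206000) = -0.2343 mm
δ_BC = 5100·883/(678·206000) = 0.03224 mm
δ_CD = 29400·460/(194.5·206000) = 0.3375 mm
δ_DE = 15800·425/(94.34·206000) = 0.3455 mm
δ = Σδ_i = 0.481 mm.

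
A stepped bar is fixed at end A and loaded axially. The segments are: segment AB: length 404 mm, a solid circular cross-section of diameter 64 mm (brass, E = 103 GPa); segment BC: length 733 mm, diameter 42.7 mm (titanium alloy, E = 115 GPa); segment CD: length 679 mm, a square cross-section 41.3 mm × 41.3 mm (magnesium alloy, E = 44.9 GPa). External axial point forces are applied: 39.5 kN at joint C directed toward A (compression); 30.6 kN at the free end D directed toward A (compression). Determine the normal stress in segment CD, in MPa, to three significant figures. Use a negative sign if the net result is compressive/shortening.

Internal axial forces (sectioning from the free end, tension +): N_CD = -30.6 kN, N_BC = -70.1 kN, N_AB = -70.1 kN.
A_CD = 1706 mm².
σ_CD = N_CD/A_CD = -30600/1706 = -17.94 MPa.

-17.9 MPa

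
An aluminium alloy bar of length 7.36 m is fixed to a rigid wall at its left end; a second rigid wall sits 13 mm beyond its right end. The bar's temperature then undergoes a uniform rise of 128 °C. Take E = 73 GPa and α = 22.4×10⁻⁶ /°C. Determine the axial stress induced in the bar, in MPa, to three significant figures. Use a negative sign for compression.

-80.4 MPa

Free thermal expansion αLΔT = 22.4e-6 · 7360 · 128 = 21.1 mm.
The walls engage after the gap closes; constrained expansion = 21.1 − 13 = 8.103 mm.
The walls impose strain ε = −(8.103)/7360 = -1.1009e-03; σ = Eε = 73000 · -1.1009e-03 = -80.37 MPa.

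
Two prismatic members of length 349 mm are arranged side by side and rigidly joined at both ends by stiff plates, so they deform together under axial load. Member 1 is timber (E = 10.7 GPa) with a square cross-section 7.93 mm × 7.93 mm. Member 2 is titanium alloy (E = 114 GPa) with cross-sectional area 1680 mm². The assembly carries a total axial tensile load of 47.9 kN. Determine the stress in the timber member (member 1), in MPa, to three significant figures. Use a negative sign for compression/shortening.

2.67 MPa

A_1 = 62.88 mm².
Equal strain + equilibrium ⇒ each member carries load in proportion to AE: A₁E₁ = 672900 N, A₂E₂ = 191500000 N, ΣAE = 192200000 N.
σ₁ = P·E₁/ΣAE = 47900·10700/192200000 = 2.667 MPa.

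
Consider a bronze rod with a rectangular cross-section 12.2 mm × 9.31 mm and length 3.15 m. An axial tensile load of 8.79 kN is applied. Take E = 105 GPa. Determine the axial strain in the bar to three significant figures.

A = 113.6 mm².
σ = N/A = 77.39 MPa; ε = σ/E = 77.39/105000 = 7.370e-04.

7.37e-04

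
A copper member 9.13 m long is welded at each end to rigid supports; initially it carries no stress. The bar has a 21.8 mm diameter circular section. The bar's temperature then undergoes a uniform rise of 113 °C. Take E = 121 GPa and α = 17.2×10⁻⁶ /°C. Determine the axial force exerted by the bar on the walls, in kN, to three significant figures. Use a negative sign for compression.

-87.8 kN

Free thermal expansion αLΔT = 17.2e-6 · 9130 · 113 = 17.75 mm.
The walls impose strain ε = −(17.75)/9130 = -1.9436e-03; σ = Eε = 121000 · -1.9436e-03 = -235.2 MPa.
Wall reaction R = σ·A = -235.2·373.3 = -87780 N = -87.78 kN.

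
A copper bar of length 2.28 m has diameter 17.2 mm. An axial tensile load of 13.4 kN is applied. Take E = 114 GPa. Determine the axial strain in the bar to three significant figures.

5.06e-04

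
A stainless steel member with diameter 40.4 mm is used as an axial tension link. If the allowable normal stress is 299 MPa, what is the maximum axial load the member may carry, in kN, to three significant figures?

A = 1282 mm².
P_max = σ_allow · A = 299 · 1282 = 383300 N = 383.3 kN.

383 kN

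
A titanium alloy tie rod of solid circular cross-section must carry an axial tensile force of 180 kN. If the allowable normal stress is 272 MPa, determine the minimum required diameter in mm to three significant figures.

Required area A ≥ P/σ_allow = 180000/272 = 661.8 mm².
For a solid circular section, d ≥ √(4A/π) = 29.03 mm.

29.0 mm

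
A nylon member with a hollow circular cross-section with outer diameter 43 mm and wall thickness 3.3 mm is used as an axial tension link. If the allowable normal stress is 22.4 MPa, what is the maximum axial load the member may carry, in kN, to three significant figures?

A = 411.6 mm².
P_max = σ_allow · A = 22.4 · 411.6 = 9219 N = 9.219 kN.

9.22 kN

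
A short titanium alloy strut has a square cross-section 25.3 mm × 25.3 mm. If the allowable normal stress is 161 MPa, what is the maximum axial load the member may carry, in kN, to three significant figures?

A = 640.1 mm².
P_max = σ_allow · A = 161 · 640.1 = 103100 N = 103.1 kN.

103 kN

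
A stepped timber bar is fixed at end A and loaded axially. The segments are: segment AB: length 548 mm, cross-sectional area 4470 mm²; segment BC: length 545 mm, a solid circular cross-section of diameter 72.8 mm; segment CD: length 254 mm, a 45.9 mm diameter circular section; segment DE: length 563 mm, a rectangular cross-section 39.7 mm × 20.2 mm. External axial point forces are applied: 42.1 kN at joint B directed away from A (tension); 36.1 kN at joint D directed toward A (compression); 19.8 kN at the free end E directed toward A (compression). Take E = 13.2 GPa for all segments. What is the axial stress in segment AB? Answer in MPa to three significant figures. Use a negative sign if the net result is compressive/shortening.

-3.09 MPa

Internal axial forces (sectioning from the free end, tension +): N_DE = -19.8 kN, N_CD = -55.9 kN, N_BC = -55.9 kN, N_AB = -13.8 kN.
σ_AB = N_AB/A_AB = -13800/4470 = -3.087 MPa.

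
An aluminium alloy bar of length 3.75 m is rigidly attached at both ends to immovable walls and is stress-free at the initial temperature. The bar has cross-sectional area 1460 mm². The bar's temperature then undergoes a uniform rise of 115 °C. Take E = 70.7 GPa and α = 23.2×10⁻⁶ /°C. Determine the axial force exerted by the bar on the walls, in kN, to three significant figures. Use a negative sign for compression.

Free thermal expansion αLΔT = 23.2e-6 · 3750 · 115 = 10 mm.
The walls impose strain ε = −(10)/3750 = -2.6680e-03; σ = Eε = 70700 · -2.6680e-03 = -188.6 MPa.
Wall reaction R = σ·A = -188.6·1460 = -275400 N = -275.4 kN.

-275 kN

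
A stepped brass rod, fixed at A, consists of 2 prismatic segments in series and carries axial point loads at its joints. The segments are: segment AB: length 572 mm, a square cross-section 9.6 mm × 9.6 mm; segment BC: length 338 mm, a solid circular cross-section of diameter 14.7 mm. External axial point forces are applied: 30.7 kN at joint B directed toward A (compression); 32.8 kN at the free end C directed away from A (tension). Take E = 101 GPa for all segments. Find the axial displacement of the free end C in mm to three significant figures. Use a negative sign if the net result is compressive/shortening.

0.776 mm

Internal axial forces (sectioning from the free end, tension +): N_BC = 32.8 kN, N_AB = 2.1 kN.
A_AB = 92.16 mm².
A_BC = 169.7 mm².
δ_AB = 2100·572/(92.16·101000) = 0.129 mm
δ_BC = 32800·338/(169.7·101000) = 0.6468 mm
δ = Σδ_i = 0.7758 mm.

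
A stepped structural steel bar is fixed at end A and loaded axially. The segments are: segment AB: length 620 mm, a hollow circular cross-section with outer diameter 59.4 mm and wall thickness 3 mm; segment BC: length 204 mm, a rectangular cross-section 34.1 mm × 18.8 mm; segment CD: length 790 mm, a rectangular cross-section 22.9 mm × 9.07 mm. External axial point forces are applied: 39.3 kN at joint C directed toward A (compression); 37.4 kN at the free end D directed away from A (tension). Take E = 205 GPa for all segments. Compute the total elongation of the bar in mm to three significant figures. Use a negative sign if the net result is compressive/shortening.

Internal axial forces (sectioning from the free end, tension +): N_CD = 37.4 kN, N_BC = -1.9 kN, N_AB = -1.9 kN.
A_AB = 531.6 mm².
A_BC = 641.1 mm².
A_CD = 207.7 mm².
δ_AB = -1900·620/(531.6·205000) = -0.01081 mm
δ_BC = -1900·204/(641.1·205000) = -0.002949 mm
δ_CD = 37400·790/(207.7·205000) = 0.6939 mm
δ = Σδ_i = 0.6801 mm.

0.680 mm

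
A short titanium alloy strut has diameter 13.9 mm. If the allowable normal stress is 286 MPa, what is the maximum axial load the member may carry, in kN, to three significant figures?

43.4 kN

A = 151.7 mm².
P_max = σ_allow · A = 286 · 151.7 = 43400 N = 43.4 kN.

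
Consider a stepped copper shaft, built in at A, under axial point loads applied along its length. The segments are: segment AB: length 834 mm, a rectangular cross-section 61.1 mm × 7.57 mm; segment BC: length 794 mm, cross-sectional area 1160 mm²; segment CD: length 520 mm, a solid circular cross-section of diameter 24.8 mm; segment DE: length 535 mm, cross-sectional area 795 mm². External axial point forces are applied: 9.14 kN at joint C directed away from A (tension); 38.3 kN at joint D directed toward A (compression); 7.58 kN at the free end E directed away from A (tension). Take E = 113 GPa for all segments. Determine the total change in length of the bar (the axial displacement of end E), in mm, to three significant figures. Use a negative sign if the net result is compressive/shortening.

Internal axial forces (sectioning from the free end, tension +): N_DE = 7.58 kN, N_CD = -30.72 kN, N_BC = -21.58 kN, N_AB = -21.58 kN.
A_AB = 462.5 mm².
A_CD = 483.1 mm².
δ_AB = -21580·834/(462.5·113000) = -0.3444 mm
δ_BC = -21580·794/(1160·113000) = -0.1307 mm
δ_CD = -30720·520/(483.1·113000) = -0.2927 mm
δ_DE = 7580·535/(795·113000) = 0.04514 mm
δ = Σδ_i = -0.7226 mm.

-0.723 mm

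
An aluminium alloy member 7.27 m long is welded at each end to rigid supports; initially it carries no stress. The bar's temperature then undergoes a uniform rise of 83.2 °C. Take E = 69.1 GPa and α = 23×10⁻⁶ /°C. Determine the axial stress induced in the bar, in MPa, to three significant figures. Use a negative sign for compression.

-132 MPa

Free thermal expansion αLΔT = 23e-6 · 7270 · 83.2 = 13.91 mm.
The walls impose strain ε = −(13.91)/7270 = -1.9136e-03; σ = Eε = 69100 · -1.9136e-03 = -132.2 MPa.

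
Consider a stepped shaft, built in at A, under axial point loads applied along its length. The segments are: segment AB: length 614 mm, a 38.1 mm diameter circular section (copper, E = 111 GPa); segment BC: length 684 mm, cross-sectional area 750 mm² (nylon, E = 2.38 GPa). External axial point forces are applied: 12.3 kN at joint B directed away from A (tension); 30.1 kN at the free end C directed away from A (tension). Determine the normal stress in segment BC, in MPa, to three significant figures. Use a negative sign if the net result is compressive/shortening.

Internal axial forces (sectioning from the free end, tension +): N_BC = 30.1 kN, N_AB = 42.4 kN.
σ_BC = N_BC/A_BC = 30100/750 = 40.13 MPa.

40.1 MPa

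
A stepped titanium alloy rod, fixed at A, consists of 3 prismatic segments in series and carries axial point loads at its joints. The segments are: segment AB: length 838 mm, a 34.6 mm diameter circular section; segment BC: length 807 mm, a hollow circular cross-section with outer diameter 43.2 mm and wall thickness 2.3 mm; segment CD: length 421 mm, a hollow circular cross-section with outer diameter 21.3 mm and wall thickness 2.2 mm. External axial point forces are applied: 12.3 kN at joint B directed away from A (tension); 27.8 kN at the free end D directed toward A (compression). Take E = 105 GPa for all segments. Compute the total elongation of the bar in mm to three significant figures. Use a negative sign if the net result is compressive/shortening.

Internal axial forces (sectioning from the free end, tension +): N_CD = -27.8 kN, N_BC = -27.8 kN, N_AB = -15.5 kN.
A_AB = 940.2 mm².
A_BC = 295.5 mm².
A_CD = 132 mm².
δ_AB = -15500·838/(940.2·105000) = -0.1316 mm
δ_BC = -27800·807/(295.5·105000) = -0.723 mm
δ_CD = -27800·421/(132·105000) = -0.8444 mm
δ = Σδ_i = -1.699 mm.

-1.70 mm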